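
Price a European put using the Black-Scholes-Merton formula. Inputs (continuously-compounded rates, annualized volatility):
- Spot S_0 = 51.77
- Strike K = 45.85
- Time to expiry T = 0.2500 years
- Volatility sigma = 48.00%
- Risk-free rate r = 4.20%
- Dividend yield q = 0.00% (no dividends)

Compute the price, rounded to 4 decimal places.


Answer: Price = 2.1192

Derivation:
d1 = (ln(S/K) + (r - q + 0.5*sigma^2) * T) / (sigma * sqrt(T)) = 0.66973180
d2 = d1 - sigma * sqrt(T) = 0.42973180
exp(-rT) = 0.98955493; exp(-qT) = 1.00000000
P = K * exp(-rT) * N(-d2) - S_0 * exp(-qT) * N(-d1)
N(-d1) = 0.25151439; N(-d2) = 0.33369537
P = 45.8500 * 0.98955493 * 0.33369537 - 51.7700 * 1.00000000 * 0.25151439 = 2.1192


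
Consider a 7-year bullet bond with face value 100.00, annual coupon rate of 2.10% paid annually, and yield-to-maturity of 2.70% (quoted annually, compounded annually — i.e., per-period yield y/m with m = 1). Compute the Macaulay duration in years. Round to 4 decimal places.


Answer: Macaulay duration = 6.5728 years

Derivation:
Coupon per period c = face * coupon_rate / m = 2.100000
Periods per year m = 1; per-period yield y/m = 0.027000
Number of cashflows N = 7
Cashflows (t years, CF_t, discount factor 1/(1+y/m)^(m*t), PV):
  t = 1.0000: CF_t = 2.100000, DF = 0.973710, PV = 2.044791
  t = 2.0000: CF_t = 2.100000, DF = 0.948111, PV = 1.991033
  t = 3.0000: CF_t = 2.100000, DF = 0.923185, PV = 1.938688
  t = 4.0000: CF_t = 2.100000, DF = 0.898914, PV = 1.887720
  t = 5.0000: CF_t = 2.100000, DF = 0.875282, PV = 1.838091
  t = 6.0000: CF_t = 2.100000, DF = 0.852270, PV = 1.789768
  t = 7.0000: CF_t = 102.100000, DF = 0.829864, PV = 84.729109
Price P = sum_t PV_t = 96.219199
Macaulay numerator sum_t t * PV_t:
  t * PV_t at t = 1.0000: 2.044791
  t * PV_t at t = 2.0000: 3.982066
  t * PV_t at t = 3.0000: 5.816065
  t * PV_t at t = 4.0000: 7.550879
  t * PV_t at t = 5.0000: 9.190456
  t * PV_t at t = 6.0000: 10.738605
  t * PV_t at t = 7.0000: 593.103760
Macaulay duration D = (sum_t t * PV_t) / P = 632.426621 / 96.219199 = 6.572770


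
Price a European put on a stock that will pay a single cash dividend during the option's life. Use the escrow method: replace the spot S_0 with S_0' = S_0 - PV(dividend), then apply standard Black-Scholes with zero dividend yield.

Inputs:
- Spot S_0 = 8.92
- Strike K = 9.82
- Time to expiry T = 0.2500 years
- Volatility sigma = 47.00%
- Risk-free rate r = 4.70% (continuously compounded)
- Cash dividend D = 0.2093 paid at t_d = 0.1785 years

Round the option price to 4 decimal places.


PV(D) = D * exp(-r * t_d) = 0.2093 * 0.99164559 = 0.20755142
S_0' = S_0 - PV(D) = 8.9200 - 0.20755142 = 8.71244858
d1 = (ln(S_0'/K) + (r + sigma^2/2)*T) / (sigma*sqrt(T)) = -0.34172659
d2 = d1 - sigma*sqrt(T) = -0.57672659
exp(-rT) = 0.98831876
N(-d1) = 0.63372167; N(-d2) = 0.71793792
P = K * exp(-rT) * N(-d2) - S_0' * N(-d1) = 9.8200 * 0.98831876 * 0.71793792 - 8.71244858 * 0.63372167 = 1.4465

Answer: Price = 1.4465


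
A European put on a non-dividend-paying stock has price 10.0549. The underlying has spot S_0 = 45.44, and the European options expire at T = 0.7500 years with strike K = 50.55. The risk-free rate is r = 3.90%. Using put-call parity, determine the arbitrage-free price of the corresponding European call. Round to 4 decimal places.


Answer: Call price = 6.4021

Derivation:
Put-call parity: C - P = S_0 * exp(-qT) - K * exp(-rT).
S_0 * exp(-qT) = 45.4400 * 1.00000000 = 45.44000000
K * exp(-rT) = 50.5500 * 0.97117364 = 49.09282754
C = P + S*exp(-qT) - K*exp(-rT)
C = 10.0549 + 45.44000000 - 49.09282754 = 6.4021


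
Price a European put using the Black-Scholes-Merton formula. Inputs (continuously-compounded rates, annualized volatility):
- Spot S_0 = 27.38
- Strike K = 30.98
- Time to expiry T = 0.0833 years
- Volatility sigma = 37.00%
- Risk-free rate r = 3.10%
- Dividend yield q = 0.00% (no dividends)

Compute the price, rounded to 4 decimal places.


Answer: Price = 3.7197

Derivation:
d1 = (ln(S/K) + (r - q + 0.5*sigma^2) * T) / (sigma * sqrt(T)) = -1.07918830
d2 = d1 - sigma * sqrt(T) = -1.18597673
exp(-rT) = 0.99742103; exp(-qT) = 1.00000000
P = K * exp(-rT) * N(-d2) - S_0 * exp(-qT) * N(-d1)
N(-d1) = 0.85974810; N(-d2) = 0.88218426
P = 30.9800 * 0.99742103 * 0.88218426 - 27.3800 * 1.00000000 * 0.85974810 = 3.7197


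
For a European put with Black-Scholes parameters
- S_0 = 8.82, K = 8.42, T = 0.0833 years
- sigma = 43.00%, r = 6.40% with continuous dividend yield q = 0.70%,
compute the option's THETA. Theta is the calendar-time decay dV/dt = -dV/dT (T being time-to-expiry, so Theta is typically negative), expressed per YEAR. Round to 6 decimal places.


d1 = 0.4742838679; d2 = 0.3501783886
phi(d1) = 0.3565035337; exp(-qT) = 0.9994170700; exp(-rT) = 0.9946829856
Theta = -S*exp(-qT)*phi(d1)*sigma/(2*sqrt(T)) + r*K*exp(-rT)*N(-d2) - q*S*exp(-qT)*N(-d1)
N(-d1) = 0.3176487469; N(-d2) = 0.3631024123; sqrt(T) = 0.2886173938
Term 1 = -8.8200 * 0.9994170700 * 0.3565035337 * 0.4300 / (2 * 0.2886173938) = -2.3409662163
Term 2 = 0.0640 * 8.4200 * 0.9946829856 * 0.3631024123 = 0.1946282550
Term 3 = -0.0070 * 8.8200 * 0.9994170700 * 0.3176487469 = -0.0196002014
Theta = -2.3409662163 + (0.1946282550) + (-0.0196002014) = -2.165938

Answer: Theta = -2.165938


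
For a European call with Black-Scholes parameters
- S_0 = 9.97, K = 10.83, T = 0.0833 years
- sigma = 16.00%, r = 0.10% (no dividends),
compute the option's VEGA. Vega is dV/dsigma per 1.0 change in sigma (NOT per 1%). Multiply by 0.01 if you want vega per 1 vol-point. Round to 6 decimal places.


d1 = -1.7668273550; d2 = -1.8130061380
phi(d1) = 0.0837618200; exp(-qT) = 1.0000000000; exp(-rT) = 0.9999167035
Vega = S * exp(-qT) * phi(d1) * sqrt(T) = 9.9700 * 1.0000000000 * 0.0837618200 * 0.2886173938 = 0.241026

Answer: Vega = 0.241026


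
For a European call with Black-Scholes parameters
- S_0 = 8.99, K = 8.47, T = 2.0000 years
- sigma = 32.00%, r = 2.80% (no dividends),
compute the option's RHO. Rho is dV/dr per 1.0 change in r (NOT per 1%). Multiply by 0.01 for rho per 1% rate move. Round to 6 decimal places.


d1 = 0.4816774708; d2 = 0.0291291309
phi(d1) = 0.3552458741; exp(-qT) = 1.0000000000; exp(-rT) = 0.9455391359
N(d2) = 0.5116191987
Rho = K*T*exp(-rT)*N(d2) = 8.4700 * 2.0000 * 0.9455391359 * 0.5116191987 = 8.194826

Answer: Rho = 8.194826


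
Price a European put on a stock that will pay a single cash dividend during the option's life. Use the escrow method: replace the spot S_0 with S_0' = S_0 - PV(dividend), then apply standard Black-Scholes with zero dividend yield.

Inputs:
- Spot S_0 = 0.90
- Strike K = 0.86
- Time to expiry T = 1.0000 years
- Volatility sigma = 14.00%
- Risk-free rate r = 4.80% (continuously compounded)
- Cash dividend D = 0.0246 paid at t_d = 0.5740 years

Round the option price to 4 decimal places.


Answer: Price = 0.0244

Derivation:
PV(D) = D * exp(-r * t_d) = 0.0246 * 0.97282409 = 0.02393147
S_0' = S_0 - PV(D) = 0.9000 - 0.02393147 = 0.87606853
d1 = (ln(S_0'/K) + (r + sigma^2/2)*T) / (sigma*sqrt(T)) = 0.54508519
d2 = d1 - sigma*sqrt(T) = 0.40508519
exp(-rT) = 0.95313379
N(-d1) = 0.29284747; N(-d2) = 0.34270745
P = K * exp(-rT) * N(-d2) - S_0' * N(-d1) = 0.8600 * 0.95313379 * 0.34270745 - 0.87606853 * 0.29284747 = 0.0244


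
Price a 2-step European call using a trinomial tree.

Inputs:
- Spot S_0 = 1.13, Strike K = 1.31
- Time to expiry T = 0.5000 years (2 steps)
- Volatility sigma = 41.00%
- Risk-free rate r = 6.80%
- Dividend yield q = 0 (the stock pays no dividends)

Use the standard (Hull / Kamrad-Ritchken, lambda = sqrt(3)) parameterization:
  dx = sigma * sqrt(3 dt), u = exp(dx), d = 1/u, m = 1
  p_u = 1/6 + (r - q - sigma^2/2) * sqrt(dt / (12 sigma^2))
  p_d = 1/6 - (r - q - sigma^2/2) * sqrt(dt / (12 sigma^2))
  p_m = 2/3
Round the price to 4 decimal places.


dt = T/N = 0.250000; dx = sigma*sqrt(3*dt) = 0.355070
u = exp(dx) = 1.426281; d = 1/u = 0.701124
p_u = 0.161016, p_m = 0.666667, p_d = 0.172317
Discount per step: exp(-r*dt) = 0.983144
Stock lattice S(k, j) with j the centered position index:
  k=0: S(0,+0) = 1.1300
  k=1: S(1,-1) = 0.7923; S(1,+0) = 1.1300; S(1,+1) = 1.6117
  k=2: S(2,-2) = 0.5555; S(2,-1) = 0.7923; S(2,+0) = 1.1300; S(2,+1) = 1.6117; S(2,+2) = 2.2987
Terminal payoffs V(N, j) = max(S_T - K, 0):
  V(2,-2) = 0.000000; V(2,-1) = 0.000000; V(2,+0) = 0.000000; V(2,+1) = 0.301698; V(2,+2) = 0.988734
Backward induction: V(k, j) = exp(-r*dt) * [p_u * V(k+1, j+1) + p_m * V(k+1, j) + p_d * V(k+1, j-1)]
  V(1,-1) = exp(-r*dt) * [p_u*0.000000 + p_m*0.000000 + p_d*0.000000] = 0.000000
  V(1,+0) = exp(-r*dt) * [p_u*0.301698 + p_m*0.000000 + p_d*0.000000] = 0.047759
  V(1,+1) = exp(-r*dt) * [p_u*0.988734 + p_m*0.301698 + p_d*0.000000] = 0.354260
  V(0,+0) = exp(-r*dt) * [p_u*0.354260 + p_m*0.047759 + p_d*0.000000] = 0.087383

Answer: Price = V(0,0) = 0.0874


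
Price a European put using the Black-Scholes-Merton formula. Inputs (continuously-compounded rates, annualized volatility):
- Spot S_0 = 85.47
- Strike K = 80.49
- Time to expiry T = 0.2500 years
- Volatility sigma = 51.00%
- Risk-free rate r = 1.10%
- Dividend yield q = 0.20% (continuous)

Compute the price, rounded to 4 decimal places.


Answer: Price = 6.0742

Derivation:
d1 = (ln(S/K) + (r - q + 0.5*sigma^2) * T) / (sigma * sqrt(T)) = 0.37174504
d2 = d1 - sigma * sqrt(T) = 0.11674504
exp(-rT) = 0.99725378; exp(-qT) = 0.99950012
P = K * exp(-rT) * N(-d2) - S_0 * exp(-qT) * N(-d1)
N(-d1) = 0.35504135; N(-d2) = 0.45353105
P = 80.4900 * 0.99725378 * 0.45353105 - 85.4700 * 0.99950012 * 0.35504135 = 6.0742


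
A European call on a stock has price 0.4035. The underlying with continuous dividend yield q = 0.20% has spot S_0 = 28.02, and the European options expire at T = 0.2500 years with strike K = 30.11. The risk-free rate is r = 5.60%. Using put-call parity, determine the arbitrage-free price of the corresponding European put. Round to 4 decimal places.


Put-call parity: C - P = S_0 * exp(-qT) - K * exp(-rT).
S_0 * exp(-qT) = 28.0200 * 0.99950012 = 28.00599350
K * exp(-rT) = 30.1100 * 0.98609754 = 29.69139706
P = C - S*exp(-qT) + K*exp(-rT)
P = 0.4035 - 28.00599350 + 29.69139706 = 2.0889

Answer: Put price = 2.0889


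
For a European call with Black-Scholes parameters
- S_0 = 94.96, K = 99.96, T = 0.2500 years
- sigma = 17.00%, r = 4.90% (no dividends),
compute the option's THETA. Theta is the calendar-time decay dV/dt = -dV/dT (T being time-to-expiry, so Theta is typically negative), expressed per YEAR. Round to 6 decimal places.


d1 = -0.4170806549; d2 = -0.5020806549
phi(d1) = 0.3657092466; exp(-qT) = 1.0000000000; exp(-rT) = 0.9878247258
Theta = -S*exp(-qT)*phi(d1)*sigma/(2*sqrt(T)) - r*K*exp(-rT)*N(d2) + q*S*exp(-qT)*N(d1)
N(d1) = 0.3383097071; N(d2) = 0.3078053937; sqrt(T) = 0.5000000000
Term 1 = -94.9600 * 1.0000000000 * 0.3657092466 * 0.1700 / (2 * 0.5000000000) = -5.9037175097
Term 2 = -0.0490 * 99.9600 * 0.9878247258 * 0.3078053937 = -1.4892871620
Term 3 = 0 (no dividend yield, q = 0)
Theta = -5.9037175097 + (-1.4892871620) + (0.0000000000) = -7.393005

Answer: Theta = -7.393005


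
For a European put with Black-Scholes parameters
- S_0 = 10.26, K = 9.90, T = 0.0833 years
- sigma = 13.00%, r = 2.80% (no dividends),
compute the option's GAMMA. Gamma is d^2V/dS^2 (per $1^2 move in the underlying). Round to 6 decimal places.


d1 = 1.0328917329; d2 = 0.9953714717
phi(d1) = 0.2340147342; exp(-qT) = 1.0000000000; exp(-rT) = 0.9976703179
Gamma = exp(-qT) * phi(d1) / (S * sigma * sqrt(T)) = 1.0000000000 * 0.2340147342 / (10.2600 * 0.1300 * 0.2886173938) = 0.607897

Answer: Gamma = 0.607897


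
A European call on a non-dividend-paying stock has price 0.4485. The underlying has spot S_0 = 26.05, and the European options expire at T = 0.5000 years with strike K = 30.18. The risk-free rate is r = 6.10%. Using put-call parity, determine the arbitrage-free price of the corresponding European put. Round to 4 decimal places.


Answer: Put price = 3.6719

Derivation:
Put-call parity: C - P = S_0 * exp(-qT) - K * exp(-rT).
S_0 * exp(-qT) = 26.0500 * 1.00000000 = 26.05000000
K * exp(-rT) = 30.1800 * 0.96996043 = 29.27340584
P = C - S*exp(-qT) + K*exp(-rT)
P = 0.4485 - 26.05000000 + 29.27340584 = 3.6719


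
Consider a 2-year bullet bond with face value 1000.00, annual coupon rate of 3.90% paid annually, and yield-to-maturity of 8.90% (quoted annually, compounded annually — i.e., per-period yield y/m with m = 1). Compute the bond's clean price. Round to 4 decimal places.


Answer: Price = 911.9250

Derivation:
Coupon per period c = face * coupon_rate / m = 39.000000
Periods per year m = 1; per-period yield y/m = 0.089000
Number of cashflows N = 2
Cashflows (t years, CF_t, discount factor 1/(1+y/m)^(m*t), PV):
  t = 1.0000: CF_t = 39.000000, DF = 0.918274, PV = 35.812672
  t = 2.0000: CF_t = 1039.000000, DF = 0.843226, PV = 876.112321
Price P = sum_t PV_t = 911.924993


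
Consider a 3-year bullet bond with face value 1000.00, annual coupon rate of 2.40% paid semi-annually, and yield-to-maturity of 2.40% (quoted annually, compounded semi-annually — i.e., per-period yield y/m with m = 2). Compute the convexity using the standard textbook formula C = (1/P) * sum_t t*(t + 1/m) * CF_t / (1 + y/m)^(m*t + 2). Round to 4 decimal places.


Coupon per period c = face * coupon_rate / m = 12.000000
Periods per year m = 2; per-period yield y/m = 0.012000
Number of cashflows N = 6
Cashflows (t years, CF_t, discount factor 1/(1+y/m)^(m*t), PV):
  t = 0.5000: CF_t = 12.000000, DF = 0.988142, PV = 11.857708
  t = 1.0000: CF_t = 12.000000, DF = 0.976425, PV = 11.717102
  t = 1.5000: CF_t = 12.000000, DF = 0.964847, PV = 11.578164
  t = 2.0000: CF_t = 12.000000, DF = 0.953406, PV = 11.440874
  t = 2.5000: CF_t = 12.000000, DF = 0.942101, PV = 11.305211
  t = 3.0000: CF_t = 1012.000000, DF = 0.930930, PV = 942.100941
Price P = sum_t PV_t = 1000.000000
Convexity numerator sum_t t*(t + 1/m) * CF_t / (1+y/m)^(m*t + 2):
  t = 0.5000: term = 5.789082
  t = 1.0000: term = 17.161311
  t = 1.5000: term = 33.915634
  t = 2.0000: term = 55.855787
  t = 2.5000: term = 82.790198
  t = 3.0000: term = 9658.856448
Convexity = (1/P) * sum = 9854.368460 / 1000.000000 = 9.854368

Answer: Convexity = 9.8544


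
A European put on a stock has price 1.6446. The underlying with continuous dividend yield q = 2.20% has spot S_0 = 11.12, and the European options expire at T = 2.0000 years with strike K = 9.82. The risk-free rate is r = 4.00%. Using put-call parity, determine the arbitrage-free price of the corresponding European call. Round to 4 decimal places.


Put-call parity: C - P = S_0 * exp(-qT) - K * exp(-rT).
S_0 * exp(-qT) = 11.1200 * 0.95695396 = 10.64132801
K * exp(-rT) = 9.8200 * 0.92311635 = 9.06500252
C = P + S*exp(-qT) - K*exp(-rT)
C = 1.6446 + 10.64132801 - 9.06500252 = 3.2209

Answer: Call price = 3.2209


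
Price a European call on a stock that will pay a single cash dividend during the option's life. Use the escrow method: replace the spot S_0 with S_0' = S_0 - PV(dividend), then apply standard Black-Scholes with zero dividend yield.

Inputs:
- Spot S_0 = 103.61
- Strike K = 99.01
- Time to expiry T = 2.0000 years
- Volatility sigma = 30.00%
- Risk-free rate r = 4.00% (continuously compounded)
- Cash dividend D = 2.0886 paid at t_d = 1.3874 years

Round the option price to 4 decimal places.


Answer: Price = 21.8293

Derivation:
PV(D) = D * exp(-r * t_d) = 2.0886 * 0.94601581 = 1.97584862
S_0' = S_0 - PV(D) = 103.6100 - 1.97584862 = 101.63415138
d1 = (ln(S_0'/K) + (r + sigma^2/2)*T) / (sigma*sqrt(T)) = 0.46235063
d2 = d1 - sigma*sqrt(T) = 0.03808656
exp(-rT) = 0.92311635
N(d1) = 0.67808505; N(d2) = 0.51519067
C = S_0' * N(d1) - K * exp(-rT) * N(d2) = 101.63415138 * 0.67808505 - 99.0100 * 0.92311635 * 0.51519067 = 21.8293


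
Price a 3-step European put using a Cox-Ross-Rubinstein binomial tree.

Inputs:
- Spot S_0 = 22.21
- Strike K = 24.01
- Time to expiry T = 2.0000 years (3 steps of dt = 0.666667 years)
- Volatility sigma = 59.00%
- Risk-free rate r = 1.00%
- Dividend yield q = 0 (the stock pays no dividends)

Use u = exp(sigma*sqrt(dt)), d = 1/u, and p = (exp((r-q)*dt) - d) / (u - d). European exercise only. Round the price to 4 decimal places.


Answer: Price = V(0,0) = 8.6036

Derivation:
dt = T/N = 0.666667
u = exp(sigma*sqrt(dt)) = 1.618877; d = 1/u = 0.617712
p = (exp((r-q)*dt) - d) / (u - d) = 0.388524
Discount per step: exp(-r*dt) = 0.993356
Stock lattice S(k, i) with i counting down-moves:
  k=0: S(0,0) = 22.2100
  k=1: S(1,0) = 35.9553; S(1,1) = 13.7194
  k=2: S(2,0) = 58.2072; S(2,1) = 22.2100; S(2,2) = 8.4746
  k=3: S(3,0) = 94.2303; S(3,1) = 35.9553; S(3,2) = 13.7194; S(3,3) = 5.2349
Terminal payoffs V(N, i) = max(K - S_T, 0):
  V(3,0) = 0.000000; V(3,1) = 0.000000; V(3,2) = 10.290617; V(3,3) = 18.775121
Backward induction: V(k, i) = exp(-r*dt) * [p * V(k+1, i) + (1-p) * V(k+1, i+1)].
  V(2,0) = exp(-r*dt) * [p*0.000000 + (1-p)*0.000000] = 0.000000
  V(2,1) = exp(-r*dt) * [p*0.000000 + (1-p)*10.290617] = 6.250654
  V(2,2) = exp(-r*dt) * [p*10.290617 + (1-p)*18.775121] = 15.375838
  V(1,0) = exp(-r*dt) * [p*0.000000 + (1-p)*6.250654] = 3.796728
  V(1,1) = exp(-r*dt) * [p*6.250654 + (1-p)*15.375838] = 11.751876
  V(0,0) = exp(-r*dt) * [p*3.796728 + (1-p)*11.751876] = 8.603560


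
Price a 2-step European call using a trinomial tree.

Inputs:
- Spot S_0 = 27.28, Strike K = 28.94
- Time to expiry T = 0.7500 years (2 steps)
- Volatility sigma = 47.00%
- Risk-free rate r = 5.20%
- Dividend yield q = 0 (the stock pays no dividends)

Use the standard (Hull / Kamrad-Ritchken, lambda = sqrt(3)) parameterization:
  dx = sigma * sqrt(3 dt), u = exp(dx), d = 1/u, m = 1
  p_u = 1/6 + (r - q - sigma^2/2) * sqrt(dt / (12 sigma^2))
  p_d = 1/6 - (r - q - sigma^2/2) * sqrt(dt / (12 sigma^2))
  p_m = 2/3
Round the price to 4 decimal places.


dt = T/N = 0.375000; dx = sigma*sqrt(3*dt) = 0.498510
u = exp(dx) = 1.646267; d = 1/u = 0.607435
p_u = 0.144682, p_m = 0.666667, p_d = 0.188651
Discount per step: exp(-r*dt) = 0.980689
Stock lattice S(k, j) with j the centered position index:
  k=0: S(0,+0) = 27.2800
  k=1: S(1,-1) = 16.5708; S(1,+0) = 27.2800; S(1,+1) = 44.9102
  k=2: S(2,-2) = 10.0657; S(2,-1) = 16.5708; S(2,+0) = 27.2800; S(2,+1) = 44.9102; S(2,+2) = 73.9341
Terminal payoffs V(N, j) = max(S_T - K, 0):
  V(2,-2) = 0.000000; V(2,-1) = 0.000000; V(2,+0) = 0.000000; V(2,+1) = 15.970163; V(2,+2) = 44.994118
Backward induction: V(k, j) = exp(-r*dt) * [p_u * V(k+1, j+1) + p_m * V(k+1, j) + p_d * V(k+1, j-1)]
  V(1,-1) = exp(-r*dt) * [p_u*0.000000 + p_m*0.000000 + p_d*0.000000] = 0.000000
  V(1,+0) = exp(-r*dt) * [p_u*15.970163 + p_m*0.000000 + p_d*0.000000] = 2.265981
  V(1,+1) = exp(-r*dt) * [p_u*44.994118 + p_m*15.970163 + p_d*0.000000] = 16.825319
  V(0,+0) = exp(-r*dt) * [p_u*16.825319 + p_m*2.265981 + p_d*0.000000] = 3.868800

Answer: Price = V(0,0) = 3.8688


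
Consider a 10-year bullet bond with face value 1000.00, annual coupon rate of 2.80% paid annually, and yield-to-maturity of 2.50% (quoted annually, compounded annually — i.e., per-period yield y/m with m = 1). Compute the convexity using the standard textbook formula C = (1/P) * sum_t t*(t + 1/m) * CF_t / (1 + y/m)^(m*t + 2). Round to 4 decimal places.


Coupon per period c = face * coupon_rate / m = 28.000000
Periods per year m = 1; per-period yield y/m = 0.025000
Number of cashflows N = 10
Cashflows (t years, CF_t, discount factor 1/(1+y/m)^(m*t), PV):
  t = 1.0000: CF_t = 28.000000, DF = 0.975610, PV = 27.317073
  t = 2.0000: CF_t = 28.000000, DF = 0.951814, PV = 26.650803
  t = 3.0000: CF_t = 28.000000, DF = 0.928599, PV = 26.000784
  t = 4.0000: CF_t = 28.000000, DF = 0.905951, PV = 25.366618
  t = 5.0000: CF_t = 28.000000, DF = 0.883854, PV = 24.747920
  t = 6.0000: CF_t = 28.000000, DF = 0.862297, PV = 24.144312
  t = 7.0000: CF_t = 28.000000, DF = 0.841265, PV = 23.555427
  t = 8.0000: CF_t = 28.000000, DF = 0.820747, PV = 22.980904
  t = 9.0000: CF_t = 28.000000, DF = 0.800728, PV = 22.420394
  t = 10.0000: CF_t = 1028.000000, DF = 0.781198, PV = 803.071957
Price P = sum_t PV_t = 1026.256192
Convexity numerator sum_t t*(t + 1/m) * CF_t / (1+y/m)^(m*t + 2):
  t = 1.0000: term = 52.001567
  t = 2.0000: term = 152.199708
  t = 3.0000: term = 296.975041
  t = 4.0000: term = 482.886245
  t = 5.0000: term = 706.662797
  t = 6.0000: term = 965.197967
  t = 7.0000: term = 1255.542071
  t = 8.0000: term = 1574.895978
  t = 9.0000: term = 1920.604851
  t = 10.0000: term = 84081.299481
Convexity = (1/P) * sum = 91488.265707 / 1026.256192 = 89.147589

Answer: Convexity = 89.1476


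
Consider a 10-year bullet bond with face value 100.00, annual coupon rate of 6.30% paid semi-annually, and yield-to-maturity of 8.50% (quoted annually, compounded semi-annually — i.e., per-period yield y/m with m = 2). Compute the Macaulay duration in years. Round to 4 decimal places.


Coupon per period c = face * coupon_rate / m = 3.150000
Periods per year m = 2; per-period yield y/m = 0.042500
Number of cashflows N = 20
Cashflows (t years, CF_t, discount factor 1/(1+y/m)^(m*t), PV):
  t = 0.5000: CF_t = 3.150000, DF = 0.959233, PV = 3.021583
  t = 1.0000: CF_t = 3.150000, DF = 0.920127, PV = 2.898401
  t = 1.5000: CF_t = 3.150000, DF = 0.882616, PV = 2.780240
  t = 2.0000: CF_t = 3.150000, DF = 0.846634, PV = 2.666897
  t = 2.5000: CF_t = 3.150000, DF = 0.812119, PV = 2.558175
  t = 3.0000: CF_t = 3.150000, DF = 0.779011, PV = 2.453885
  t = 3.5000: CF_t = 3.150000, DF = 0.747253, PV = 2.353846
  t = 4.0000: CF_t = 3.150000, DF = 0.716789, PV = 2.257886
  t = 4.5000: CF_t = 3.150000, DF = 0.687568, PV = 2.165838
  t = 5.0000: CF_t = 3.150000, DF = 0.659537, PV = 2.077543
  t = 5.5000: CF_t = 3.150000, DF = 0.632650, PV = 1.992847
  t = 6.0000: CF_t = 3.150000, DF = 0.606858, PV = 1.911603
  t = 6.5000: CF_t = 3.150000, DF = 0.582118, PV = 1.833672
  t = 7.0000: CF_t = 3.150000, DF = 0.558387, PV = 1.758918
  t = 7.5000: CF_t = 3.150000, DF = 0.535623, PV = 1.687212
  t = 8.0000: CF_t = 3.150000, DF = 0.513787, PV = 1.618429
  t = 8.5000: CF_t = 3.150000, DF = 0.492841, PV = 1.552449
  t = 9.0000: CF_t = 3.150000, DF = 0.472749, PV = 1.489160
  t = 9.5000: CF_t = 3.150000, DF = 0.453477, PV = 1.428451
  t = 10.0000: CF_t = 103.150000, DF = 0.434989, PV = 44.869162
Price P = sum_t PV_t = 85.376198
Macaulay numerator sum_t t * PV_t:
  t * PV_t at t = 0.5000: 1.510791
  t * PV_t at t = 1.0000: 2.898401
  t * PV_t at t = 1.5000: 4.170361
  t * PV_t at t = 2.0000: 5.333795
  t * PV_t at t = 2.5000: 6.395437
  t * PV_t at t = 3.0000: 7.361654
  t * PV_t at t = 3.5000: 8.238462
  t * PV_t at t = 4.0000: 9.031545
  t * PV_t at t = 4.5000: 9.746271
  t * PV_t at t = 5.0000: 10.387713
  t * PV_t at t = 5.5000: 10.960656
  t * PV_t at t = 6.0000: 11.469620
  t * PV_t at t = 6.5000: 11.918870
  t * PV_t at t = 7.0000: 12.312428
  t * PV_t at t = 7.5000: 12.654088
  t * PV_t at t = 8.0000: 12.947429
  t * PV_t at t = 8.5000: 13.195820
  t * PV_t at t = 9.0000: 13.402441
  t * PV_t at t = 9.5000: 13.570284
  t * PV_t at t = 10.0000: 448.691621
Macaulay duration D = (sum_t t * PV_t) / P = 626.197688 / 85.376198 = 7.334570

Answer: Macaulay duration = 7.3346 years


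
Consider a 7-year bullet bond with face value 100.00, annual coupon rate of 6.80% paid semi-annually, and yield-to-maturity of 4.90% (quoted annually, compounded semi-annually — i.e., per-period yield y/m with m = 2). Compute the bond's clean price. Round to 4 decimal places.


Coupon per period c = face * coupon_rate / m = 3.400000
Periods per year m = 2; per-period yield y/m = 0.024500
Number of cashflows N = 14
Cashflows (t years, CF_t, discount factor 1/(1+y/m)^(m*t), PV):
  t = 0.5000: CF_t = 3.400000, DF = 0.976086, PV = 3.318692
  t = 1.0000: CF_t = 3.400000, DF = 0.952744, PV = 3.239328
  t = 1.5000: CF_t = 3.400000, DF = 0.929960, PV = 3.161863
  t = 2.0000: CF_t = 3.400000, DF = 0.907721, PV = 3.086250
  t = 2.5000: CF_t = 3.400000, DF = 0.886013, PV = 3.012445
  t = 3.0000: CF_t = 3.400000, DF = 0.864825, PV = 2.940405
  t = 3.5000: CF_t = 3.400000, DF = 0.844143, PV = 2.870088
  t = 4.0000: CF_t = 3.400000, DF = 0.823957, PV = 2.801452
  t = 4.5000: CF_t = 3.400000, DF = 0.804252, PV = 2.734458
  t = 5.0000: CF_t = 3.400000, DF = 0.785019, PV = 2.669066
  t = 5.5000: CF_t = 3.400000, DF = 0.766246, PV = 2.605238
  t = 6.0000: CF_t = 3.400000, DF = 0.747922, PV = 2.542936
  t = 6.5000: CF_t = 3.400000, DF = 0.730036, PV = 2.482124
  t = 7.0000: CF_t = 103.400000, DF = 0.712578, PV = 73.680584
Price P = sum_t PV_t = 111.144928

Answer: Price = 111.1449


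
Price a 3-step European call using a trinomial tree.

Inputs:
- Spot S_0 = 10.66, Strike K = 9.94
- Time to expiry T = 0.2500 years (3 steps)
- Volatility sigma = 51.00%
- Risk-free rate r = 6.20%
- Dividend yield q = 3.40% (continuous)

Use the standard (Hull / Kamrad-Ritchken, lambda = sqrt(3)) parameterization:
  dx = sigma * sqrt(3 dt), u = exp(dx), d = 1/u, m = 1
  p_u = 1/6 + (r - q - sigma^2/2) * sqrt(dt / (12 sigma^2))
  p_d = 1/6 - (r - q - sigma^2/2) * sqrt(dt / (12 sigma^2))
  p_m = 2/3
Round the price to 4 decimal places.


dt = T/N = 0.083333; dx = sigma*sqrt(3*dt) = 0.255000
u = exp(dx) = 1.290462; d = 1/u = 0.774916
p_u = 0.149992, p_m = 0.666667, p_d = 0.183342
Discount per step: exp(-r*dt) = 0.994847
Stock lattice S(k, j) with j the centered position index:
  k=0: S(0,+0) = 10.6600
  k=1: S(1,-1) = 8.2606; S(1,+0) = 10.6600; S(1,+1) = 13.7563
  k=2: S(2,-2) = 6.4013; S(2,-1) = 8.2606; S(2,+0) = 10.6600; S(2,+1) = 13.7563; S(2,+2) = 17.7520
  k=3: S(3,-3) = 4.9605; S(3,-2) = 6.4013; S(3,-1) = 8.2606; S(3,+0) = 10.6600; S(3,+1) = 13.7563; S(3,+2) = 17.7520; S(3,+3) = 22.9083
Terminal payoffs V(N, j) = max(S_T - K, 0):
  V(3,-3) = 0.000000; V(3,-2) = 0.000000; V(3,-1) = 0.000000; V(3,+0) = 0.720000; V(3,+1) = 3.816321; V(3,+2) = 7.812004; V(3,+3) = 12.968280
Backward induction: V(k, j) = exp(-r*dt) * [p_u * V(k+1, j+1) + p_m * V(k+1, j) + p_d * V(k+1, j-1)]
  V(2,-2) = exp(-r*dt) * [p_u*0.000000 + p_m*0.000000 + p_d*0.000000] = 0.000000
  V(2,-1) = exp(-r*dt) * [p_u*0.720000 + p_m*0.000000 + p_d*0.000000] = 0.107438
  V(2,+0) = exp(-r*dt) * [p_u*3.816321 + p_m*0.720000 + p_d*0.000000] = 1.046993
  V(2,+1) = exp(-r*dt) * [p_u*7.812004 + p_m*3.816321 + p_d*0.720000] = 3.828127
  V(2,+2) = exp(-r*dt) * [p_u*12.968280 + p_m*7.812004 + p_d*3.816321] = 7.812361
  V(1,-1) = exp(-r*dt) * [p_u*1.046993 + p_m*0.107438 + p_d*0.000000] = 0.227487
  V(1,+0) = exp(-r*dt) * [p_u*3.828127 + p_m*1.046993 + p_d*0.107438] = 1.285224
  V(1,+1) = exp(-r*dt) * [p_u*7.812361 + p_m*3.828127 + p_d*1.046993] = 3.895652
  V(0,+0) = exp(-r*dt) * [p_u*3.895652 + p_m*1.285224 + p_d*0.227487] = 1.475198

Answer: Price = V(0,0) = 1.4752


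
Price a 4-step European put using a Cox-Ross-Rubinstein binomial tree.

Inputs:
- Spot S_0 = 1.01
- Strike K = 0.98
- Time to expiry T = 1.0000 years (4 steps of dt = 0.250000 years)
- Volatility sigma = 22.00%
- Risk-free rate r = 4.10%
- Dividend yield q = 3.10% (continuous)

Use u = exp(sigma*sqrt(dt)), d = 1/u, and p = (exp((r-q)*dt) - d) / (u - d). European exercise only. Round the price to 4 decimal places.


Answer: Price = V(0,0) = 0.0657

Derivation:
dt = T/N = 0.250000
u = exp(sigma*sqrt(dt)) = 1.116278; d = 1/u = 0.895834
p = (exp((r-q)*dt) - d) / (u - d) = 0.483883
Discount per step: exp(-r*dt) = 0.989802
Stock lattice S(k, i) with i counting down-moves:
  k=0: S(0,0) = 1.0100
  k=1: S(1,0) = 1.1274; S(1,1) = 0.9048
  k=2: S(2,0) = 1.2585; S(2,1) = 1.0100; S(2,2) = 0.8105
  k=3: S(3,0) = 1.4049; S(3,1) = 1.1274; S(3,2) = 0.9048; S(3,3) = 0.7261
  k=4: S(4,0) = 1.5682; S(4,1) = 1.2585; S(4,2) = 1.0100; S(4,3) = 0.8105; S(4,4) = 0.6505
Terminal payoffs V(N, i) = max(K - S_T, 0):
  V(4,0) = 0.000000; V(4,1) = 0.000000; V(4,2) = 0.000000; V(4,3) = 0.169456; V(4,4) = 0.329523
Backward induction: V(k, i) = exp(-r*dt) * [p * V(k+1, i) + (1-p) * V(k+1, i+1)].
  V(3,0) = exp(-r*dt) * [p*0.000000 + (1-p)*0.000000] = 0.000000
  V(3,1) = exp(-r*dt) * [p*0.000000 + (1-p)*0.000000] = 0.000000
  V(3,2) = exp(-r*dt) * [p*0.000000 + (1-p)*0.169456] = 0.086567
  V(3,3) = exp(-r*dt) * [p*0.169456 + (1-p)*0.329523] = 0.249499
  V(2,0) = exp(-r*dt) * [p*0.000000 + (1-p)*0.000000] = 0.000000
  V(2,1) = exp(-r*dt) * [p*0.000000 + (1-p)*0.086567] = 0.044223
  V(2,2) = exp(-r*dt) * [p*0.086567 + (1-p)*0.249499] = 0.168919
  V(1,0) = exp(-r*dt) * [p*0.000000 + (1-p)*0.044223] = 0.022592
  V(1,1) = exp(-r*dt) * [p*0.044223 + (1-p)*0.168919] = 0.107474
  V(0,0) = exp(-r*dt) * [p*0.022592 + (1-p)*0.107474] = 0.065724


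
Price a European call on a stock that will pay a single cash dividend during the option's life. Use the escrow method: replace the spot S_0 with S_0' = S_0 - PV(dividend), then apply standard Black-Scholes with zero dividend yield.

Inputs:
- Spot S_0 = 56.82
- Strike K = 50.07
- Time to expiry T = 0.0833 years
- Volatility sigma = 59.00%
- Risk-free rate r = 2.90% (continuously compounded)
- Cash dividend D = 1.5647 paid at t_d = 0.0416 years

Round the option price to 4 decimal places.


Answer: Price = 6.8310

Derivation:
PV(D) = D * exp(-r * t_d) = 1.5647 * 0.99879433 = 1.56281348
S_0' = S_0 - PV(D) = 56.8200 - 1.56281348 = 55.25718652
d1 = (ln(S_0'/K) + (r + sigma^2/2)*T) / (sigma*sqrt(T)) = 0.67822147
d2 = d1 - sigma*sqrt(T) = 0.50793721
exp(-rT) = 0.99758722
N(d1) = 0.75118436; N(d2) = 0.69425131
C = S_0' * N(d1) - K * exp(-rT) * N(d2) = 55.25718652 * 0.75118436 - 50.0700 * 0.99758722 * 0.69425131 = 6.8310


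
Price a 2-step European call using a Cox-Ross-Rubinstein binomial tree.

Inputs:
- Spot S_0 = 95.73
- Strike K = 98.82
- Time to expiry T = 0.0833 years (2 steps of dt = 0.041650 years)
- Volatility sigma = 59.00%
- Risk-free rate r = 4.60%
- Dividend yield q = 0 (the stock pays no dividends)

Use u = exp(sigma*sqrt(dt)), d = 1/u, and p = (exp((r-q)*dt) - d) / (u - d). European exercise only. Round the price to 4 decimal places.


Answer: Price = V(0,0) = 5.2270

Derivation:
dt = T/N = 0.041650
u = exp(sigma*sqrt(dt)) = 1.127958; d = 1/u = 0.886558
p = (exp((r-q)*dt) - d) / (u - d) = 0.477878
Discount per step: exp(-r*dt) = 0.998086
Stock lattice S(k, i) with i counting down-moves:
  k=0: S(0,0) = 95.7300
  k=1: S(1,0) = 107.9794; S(1,1) = 84.8702
  k=2: S(2,0) = 121.7963; S(2,1) = 95.7300; S(2,2) = 75.2423
Terminal payoffs V(N, i) = max(S_T - K, 0):
  V(2,0) = 22.976308; V(2,1) = 0.000000; V(2,2) = 0.000000
Backward induction: V(k, i) = exp(-r*dt) * [p * V(k+1, i) + (1-p) * V(k+1, i+1)].
  V(1,0) = exp(-r*dt) * [p*22.976308 + (1-p)*0.000000] = 10.958861
  V(1,1) = exp(-r*dt) * [p*0.000000 + (1-p)*0.000000] = 0.000000
  V(0,0) = exp(-r*dt) * [p*10.958861 + (1-p)*0.000000] = 5.226977


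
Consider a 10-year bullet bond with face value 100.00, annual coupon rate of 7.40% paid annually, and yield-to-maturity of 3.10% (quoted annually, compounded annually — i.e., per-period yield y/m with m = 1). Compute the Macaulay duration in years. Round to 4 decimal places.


Answer: Macaulay duration = 7.8138 years

Derivation:
Coupon per period c = face * coupon_rate / m = 7.400000
Periods per year m = 1; per-period yield y/m = 0.031000
Number of cashflows N = 10
Cashflows (t years, CF_t, discount factor 1/(1+y/m)^(m*t), PV):
  t = 1.0000: CF_t = 7.400000, DF = 0.969932, PV = 7.177498
  t = 2.0000: CF_t = 7.400000, DF = 0.940768, PV = 6.961685
  t = 3.0000: CF_t = 7.400000, DF = 0.912481, PV = 6.752362
  t = 4.0000: CF_t = 7.400000, DF = 0.885045, PV = 6.549333
  t = 5.0000: CF_t = 7.400000, DF = 0.858434, PV = 6.352408
  t = 6.0000: CF_t = 7.400000, DF = 0.832622, PV = 6.161405
  t = 7.0000: CF_t = 7.400000, DF = 0.807587, PV = 5.976144
  t = 8.0000: CF_t = 7.400000, DF = 0.783305, PV = 5.796454
  t = 9.0000: CF_t = 7.400000, DF = 0.759752, PV = 5.622167
  t = 10.0000: CF_t = 107.400000, DF = 0.736908, PV = 79.143933
Price P = sum_t PV_t = 136.493389
Macaulay numerator sum_t t * PV_t:
  t * PV_t at t = 1.0000: 7.177498
  t * PV_t at t = 2.0000: 13.923371
  t * PV_t at t = 3.0000: 20.257086
  t * PV_t at t = 4.0000: 26.197331
  t * PV_t at t = 5.0000: 31.762041
  t * PV_t at t = 6.0000: 36.968428
  t * PV_t at t = 7.0000: 41.833009
  t * PV_t at t = 8.0000: 46.371632
  t * PV_t at t = 9.0000: 50.599502
  t * PV_t at t = 10.0000: 791.439330
Macaulay duration D = (sum_t t * PV_t) / P = 1066.529227 / 136.493389 = 7.813779


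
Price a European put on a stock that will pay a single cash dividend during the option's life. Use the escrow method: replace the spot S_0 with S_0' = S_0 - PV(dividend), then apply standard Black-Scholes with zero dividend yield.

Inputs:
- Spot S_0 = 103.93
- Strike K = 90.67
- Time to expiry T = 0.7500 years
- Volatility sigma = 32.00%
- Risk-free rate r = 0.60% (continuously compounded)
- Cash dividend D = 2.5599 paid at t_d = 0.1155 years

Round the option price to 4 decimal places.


Answer: Price = 5.9109

Derivation:
PV(D) = D * exp(-r * t_d) = 2.5599 * 0.99930724 = 2.55812660
S_0' = S_0 - PV(D) = 103.9300 - 2.55812660 = 101.37187340
d1 = (ln(S_0'/K) + (r + sigma^2/2)*T) / (sigma*sqrt(T)) = 0.55739246
d2 = d1 - sigma*sqrt(T) = 0.28026433
exp(-rT) = 0.99551011
N(-d1) = 0.28862966; N(-d2) = 0.38963736
P = K * exp(-rT) * N(-d2) - S_0' * N(-d1) = 90.6700 * 0.99551011 * 0.38963736 - 101.37187340 * 0.28862966 = 5.9109


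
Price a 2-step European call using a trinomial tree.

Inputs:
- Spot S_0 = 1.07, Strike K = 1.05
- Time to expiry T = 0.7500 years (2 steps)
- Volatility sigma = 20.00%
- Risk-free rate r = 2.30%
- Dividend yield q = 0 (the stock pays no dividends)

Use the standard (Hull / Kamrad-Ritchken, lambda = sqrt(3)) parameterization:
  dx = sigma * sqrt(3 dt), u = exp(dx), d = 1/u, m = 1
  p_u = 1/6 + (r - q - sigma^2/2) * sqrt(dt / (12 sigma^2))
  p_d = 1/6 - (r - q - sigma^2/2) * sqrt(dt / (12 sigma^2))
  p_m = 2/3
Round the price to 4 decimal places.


Answer: Price = V(0,0) = 0.0869

Derivation:
dt = T/N = 0.375000; dx = sigma*sqrt(3*dt) = 0.212132
u = exp(dx) = 1.236311; d = 1/u = 0.808858
p_u = 0.169318, p_m = 0.666667, p_d = 0.164015
Discount per step: exp(-r*dt) = 0.991412
Stock lattice S(k, j) with j the centered position index:
  k=0: S(0,+0) = 1.0700
  k=1: S(1,-1) = 0.8655; S(1,+0) = 1.0700; S(1,+1) = 1.3229
  k=2: S(2,-2) = 0.7000; S(2,-1) = 0.8655; S(2,+0) = 1.0700; S(2,+1) = 1.3229; S(2,+2) = 1.6355
Terminal payoffs V(N, j) = max(S_T - K, 0):
  V(2,-2) = 0.000000; V(2,-1) = 0.000000; V(2,+0) = 0.020000; V(2,+1) = 0.272853; V(2,+2) = 0.585458
Backward induction: V(k, j) = exp(-r*dt) * [p_u * V(k+1, j+1) + p_m * V(k+1, j) + p_d * V(k+1, j-1)]
  V(1,-1) = exp(-r*dt) * [p_u*0.020000 + p_m*0.000000 + p_d*0.000000] = 0.003357
  V(1,+0) = exp(-r*dt) * [p_u*0.272853 + p_m*0.020000 + p_d*0.000000] = 0.059021
  V(1,+1) = exp(-r*dt) * [p_u*0.585458 + p_m*0.272853 + p_d*0.020000] = 0.281869
  V(0,+0) = exp(-r*dt) * [p_u*0.281869 + p_m*0.059021 + p_d*0.003357] = 0.086871


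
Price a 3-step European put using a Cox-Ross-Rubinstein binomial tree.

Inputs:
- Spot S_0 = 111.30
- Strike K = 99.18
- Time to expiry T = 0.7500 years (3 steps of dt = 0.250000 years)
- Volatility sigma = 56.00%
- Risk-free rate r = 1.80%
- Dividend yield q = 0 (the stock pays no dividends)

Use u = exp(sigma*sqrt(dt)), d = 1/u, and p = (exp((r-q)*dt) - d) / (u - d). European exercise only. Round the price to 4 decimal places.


Answer: Price = V(0,0) = 15.0987

Derivation:
dt = T/N = 0.250000
u = exp(sigma*sqrt(dt)) = 1.323130; d = 1/u = 0.755784
p = (exp((r-q)*dt) - d) / (u - d) = 0.438403
Discount per step: exp(-r*dt) = 0.995510
Stock lattice S(k, i) with i counting down-moves:
  k=0: S(0,0) = 111.3000
  k=1: S(1,0) = 147.2643; S(1,1) = 84.1187
  k=2: S(2,0) = 194.8498; S(2,1) = 111.3000; S(2,2) = 63.5756
  k=3: S(3,0) = 257.8116; S(3,1) = 147.2643; S(3,2) = 84.1187; S(3,3) = 48.0494
Terminal payoffs V(N, i) = max(K - S_T, 0):
  V(3,0) = 0.000000; V(3,1) = 0.000000; V(3,2) = 15.061270; V(3,3) = 51.130619
Backward induction: V(k, i) = exp(-r*dt) * [p * V(k+1, i) + (1-p) * V(k+1, i+1)].
  V(2,0) = exp(-r*dt) * [p*0.000000 + (1-p)*0.000000] = 0.000000
  V(2,1) = exp(-r*dt) * [p*0.000000 + (1-p)*15.061270] = 8.420382
  V(2,2) = exp(-r*dt) * [p*15.061270 + (1-p)*51.130619] = 35.159124
  V(1,0) = exp(-r*dt) * [p*0.000000 + (1-p)*8.420382] = 4.707627
  V(1,1) = exp(-r*dt) * [p*8.420382 + (1-p)*35.159124] = 23.331542
  V(0,0) = exp(-r*dt) * [p*4.707627 + (1-p)*23.331542] = 15.098659


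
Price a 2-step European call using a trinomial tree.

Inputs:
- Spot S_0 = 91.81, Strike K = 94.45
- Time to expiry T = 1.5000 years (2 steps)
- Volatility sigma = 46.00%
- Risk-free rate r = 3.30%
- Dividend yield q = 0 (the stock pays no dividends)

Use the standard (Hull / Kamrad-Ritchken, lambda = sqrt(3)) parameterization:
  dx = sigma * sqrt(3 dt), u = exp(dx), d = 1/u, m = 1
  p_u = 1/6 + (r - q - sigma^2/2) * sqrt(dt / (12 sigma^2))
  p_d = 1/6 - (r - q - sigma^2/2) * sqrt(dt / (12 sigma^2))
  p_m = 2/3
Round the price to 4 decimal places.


Answer: Price = V(0,0) = 18.4473

Derivation:
dt = T/N = 0.750000; dx = sigma*sqrt(3*dt) = 0.690000
u = exp(dx) = 1.993716; d = 1/u = 0.501576
p_u = 0.127101, p_m = 0.666667, p_d = 0.206232
Discount per step: exp(-r*dt) = 0.975554
Stock lattice S(k, j) with j the centered position index:
  k=0: S(0,+0) = 91.8100
  k=1: S(1,-1) = 46.0497; S(1,+0) = 91.8100; S(1,+1) = 183.0430
  k=2: S(2,-2) = 23.0974; S(2,-1) = 46.0497; S(2,+0) = 91.8100; S(2,+1) = 183.0430; S(2,+2) = 364.9357
Terminal payoffs V(N, j) = max(S_T - K, 0):
  V(2,-2) = 0.000000; V(2,-1) = 0.000000; V(2,+0) = 0.000000; V(2,+1) = 88.593023; V(2,+2) = 270.485718
Backward induction: V(k, j) = exp(-r*dt) * [p_u * V(k+1, j+1) + p_m * V(k+1, j) + p_d * V(k+1, j-1)]
  V(1,-1) = exp(-r*dt) * [p_u*0.000000 + p_m*0.000000 + p_d*0.000000] = 0.000000
  V(1,+0) = exp(-r*dt) * [p_u*88.593023 + p_m*0.000000 + p_d*0.000000] = 10.985030
  V(1,+1) = exp(-r*dt) * [p_u*270.485718 + p_m*88.593023 + p_d*0.000000] = 91.156859
  V(0,+0) = exp(-r*dt) * [p_u*91.156859 + p_m*10.985030 + p_d*0.000000] = 18.447255


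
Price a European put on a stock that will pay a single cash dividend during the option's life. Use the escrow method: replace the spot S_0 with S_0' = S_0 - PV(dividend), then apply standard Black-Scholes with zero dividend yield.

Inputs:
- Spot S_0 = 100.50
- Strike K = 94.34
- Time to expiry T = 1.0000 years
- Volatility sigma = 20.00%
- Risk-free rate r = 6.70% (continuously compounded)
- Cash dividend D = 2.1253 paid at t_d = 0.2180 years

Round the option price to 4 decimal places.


PV(D) = D * exp(-r * t_d) = 2.1253 * 0.98550015 = 2.09448347
S_0' = S_0 - PV(D) = 100.5000 - 2.09448347 = 98.40551653
d1 = (ln(S_0'/K) + (r + sigma^2/2)*T) / (sigma*sqrt(T)) = 0.64595793
d2 = d1 - sigma*sqrt(T) = 0.44595793
exp(-rT) = 0.93519520
N(-d1) = 0.25915330; N(-d2) = 0.32781382
P = K * exp(-rT) * N(-d2) - S_0' * N(-d1) = 94.3400 * 0.93519520 * 0.32781382 - 98.40551653 * 0.25915330 = 3.4197

Answer: Price = 3.4197


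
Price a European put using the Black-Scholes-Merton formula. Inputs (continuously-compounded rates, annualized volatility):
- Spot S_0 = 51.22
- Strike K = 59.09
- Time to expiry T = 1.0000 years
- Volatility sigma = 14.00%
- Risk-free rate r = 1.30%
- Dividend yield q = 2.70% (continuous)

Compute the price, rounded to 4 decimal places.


d1 = (ln(S/K) + (r - q + 0.5*sigma^2) * T) / (sigma * sqrt(T)) = -1.05094018
d2 = d1 - sigma * sqrt(T) = -1.19094018
exp(-rT) = 0.98708414; exp(-qT) = 0.97336124
P = K * exp(-rT) * N(-d2) - S_0 * exp(-qT) * N(-d1)
N(-d1) = 0.85335697; N(-d2) = 0.88316146
P = 59.0900 * 0.98708414 * 0.88316146 - 51.2200 * 0.97336124 * 0.85335697 = 8.9674

Answer: Price = 8.9674


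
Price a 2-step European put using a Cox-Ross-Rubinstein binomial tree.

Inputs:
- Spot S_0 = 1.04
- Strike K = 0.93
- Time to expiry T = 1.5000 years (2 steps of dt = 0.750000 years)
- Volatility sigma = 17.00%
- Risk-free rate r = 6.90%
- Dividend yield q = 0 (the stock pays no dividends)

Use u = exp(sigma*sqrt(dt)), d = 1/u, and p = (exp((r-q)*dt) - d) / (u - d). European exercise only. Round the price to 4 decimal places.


Answer: Price = V(0,0) = 0.0178

Derivation:
dt = T/N = 0.750000
u = exp(sigma*sqrt(dt)) = 1.158614; d = 1/u = 0.863100
p = (exp((r-q)*dt) - d) / (u - d) = 0.642990
Discount per step: exp(-r*dt) = 0.949566
Stock lattice S(k, i) with i counting down-moves:
  k=0: S(0,0) = 1.0400
  k=1: S(1,0) = 1.2050; S(1,1) = 0.8976
  k=2: S(2,0) = 1.3961; S(2,1) = 1.0400; S(2,2) = 0.7747
Terminal payoffs V(N, i) = max(K - S_T, 0):
  V(2,0) = 0.000000; V(2,1) = 0.000000; V(2,2) = 0.155260
Backward induction: V(k, i) = exp(-r*dt) * [p * V(k+1, i) + (1-p) * V(k+1, i+1)].
  V(1,0) = exp(-r*dt) * [p*0.000000 + (1-p)*0.000000] = 0.000000
  V(1,1) = exp(-r*dt) * [p*0.000000 + (1-p)*0.155260] = 0.052634
  V(0,0) = exp(-r*dt) * [p*0.000000 + (1-p)*0.052634] = 0.017843
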